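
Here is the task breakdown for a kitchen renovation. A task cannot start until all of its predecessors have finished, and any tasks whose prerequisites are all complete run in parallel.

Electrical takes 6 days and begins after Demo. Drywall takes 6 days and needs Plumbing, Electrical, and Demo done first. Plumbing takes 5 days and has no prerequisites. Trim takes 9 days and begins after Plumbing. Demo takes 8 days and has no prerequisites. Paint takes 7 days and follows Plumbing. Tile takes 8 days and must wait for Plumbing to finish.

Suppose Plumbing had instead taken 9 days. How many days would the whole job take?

As given, the longest chain is Demo→Electrical→Drywall = 8+6+6 = 20, so the finish is 20 days.
The longest path through Plumbing is only 14 days, so Plumbing has float 6.
The critical path is still Demo→Electrical→Drywall; finish is now 20 days.

20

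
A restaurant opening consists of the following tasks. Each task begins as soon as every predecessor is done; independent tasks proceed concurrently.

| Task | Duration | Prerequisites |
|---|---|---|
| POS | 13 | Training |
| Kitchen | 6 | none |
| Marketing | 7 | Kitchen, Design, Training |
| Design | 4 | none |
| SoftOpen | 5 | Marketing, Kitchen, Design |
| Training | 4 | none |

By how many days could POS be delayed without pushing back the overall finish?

The longest chain is Kitchen→Marketing→SoftOpen = 6+7+5 = 18; overall finish 18 days.
POS finishes as early as 17 and must finish by 18.
Slack of POS = 5 − 4 = 1 day.

1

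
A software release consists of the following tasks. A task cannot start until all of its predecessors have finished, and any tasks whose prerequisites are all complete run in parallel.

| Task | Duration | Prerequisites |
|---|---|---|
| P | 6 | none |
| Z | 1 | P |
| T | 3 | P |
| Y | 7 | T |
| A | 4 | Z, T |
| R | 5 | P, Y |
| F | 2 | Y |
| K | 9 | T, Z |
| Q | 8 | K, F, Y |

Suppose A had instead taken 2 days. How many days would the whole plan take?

26

Baseline: P→T→Y→F→Q = 6+3+7+2+8 = 26 → 26 days.
A has 13 days of float (longest path through it is 13).
The critical path is still P→T→Y→F→Q; finish is now 26 days.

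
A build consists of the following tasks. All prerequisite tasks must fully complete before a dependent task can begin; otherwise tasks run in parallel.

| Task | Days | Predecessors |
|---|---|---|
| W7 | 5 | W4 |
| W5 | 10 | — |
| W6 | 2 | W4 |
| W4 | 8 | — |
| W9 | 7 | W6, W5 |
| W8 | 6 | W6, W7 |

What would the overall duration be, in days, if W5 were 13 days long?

20

Actual critical path: W4→W7→W8 = 8+5+6 = 19 ⇒ 19 days.
W5 is off the critical path — its longest chain is 17 days, giving 2 of slack.
New critical path: W5→W9 = 13+7 = 20 ⇒ 20 days.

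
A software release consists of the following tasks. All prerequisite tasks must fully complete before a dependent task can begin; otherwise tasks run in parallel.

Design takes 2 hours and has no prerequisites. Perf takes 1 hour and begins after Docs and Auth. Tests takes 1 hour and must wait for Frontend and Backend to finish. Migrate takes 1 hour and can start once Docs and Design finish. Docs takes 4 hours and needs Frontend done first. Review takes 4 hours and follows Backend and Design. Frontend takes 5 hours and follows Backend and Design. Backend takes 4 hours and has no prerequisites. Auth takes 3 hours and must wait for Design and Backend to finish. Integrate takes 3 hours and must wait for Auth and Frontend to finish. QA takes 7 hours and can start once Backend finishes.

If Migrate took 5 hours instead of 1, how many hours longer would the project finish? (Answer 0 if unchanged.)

4

As given, the longest chain is Backend→Frontend→Docs→Migrate = 4+5+4+1 = 14, so the finish is 14 hours.
Migrate is on the critical path; changing it to 5 makes that path 18 hours.
That remains the longest chain; total 18 hours.
Change in finish: 18 − 14 = +4 hours.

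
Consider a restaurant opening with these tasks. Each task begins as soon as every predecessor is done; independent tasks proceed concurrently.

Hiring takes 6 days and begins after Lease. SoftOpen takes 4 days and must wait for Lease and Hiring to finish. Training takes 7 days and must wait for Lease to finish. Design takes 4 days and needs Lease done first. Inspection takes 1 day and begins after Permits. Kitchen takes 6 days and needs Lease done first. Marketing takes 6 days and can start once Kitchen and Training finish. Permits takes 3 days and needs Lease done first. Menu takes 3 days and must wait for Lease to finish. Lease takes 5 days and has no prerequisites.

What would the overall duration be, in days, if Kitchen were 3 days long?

18

Baseline: Lease→Training→Marketing = 5+7+6 = 18 → 18 days.
Kitchen has 1 day of float (longest path through it is 17).
No other chain overtakes it, so the finish is 18 days.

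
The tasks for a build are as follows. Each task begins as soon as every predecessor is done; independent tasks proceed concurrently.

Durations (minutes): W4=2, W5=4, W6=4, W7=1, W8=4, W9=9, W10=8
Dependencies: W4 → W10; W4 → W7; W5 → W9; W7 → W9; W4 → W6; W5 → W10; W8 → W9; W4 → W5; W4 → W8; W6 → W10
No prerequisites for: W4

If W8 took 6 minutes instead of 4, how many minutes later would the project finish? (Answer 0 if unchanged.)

Actual critical path: W4→W8→W9 = 2+4+9 = 15 ⇒ 15 minutes.
W8 is on the critical path; changing it to 6 makes that path 17 minutes.
No other chain overtakes it, so the finish is 17 minutes.
Change in finish: 17 − 15 = +2 minutes.

2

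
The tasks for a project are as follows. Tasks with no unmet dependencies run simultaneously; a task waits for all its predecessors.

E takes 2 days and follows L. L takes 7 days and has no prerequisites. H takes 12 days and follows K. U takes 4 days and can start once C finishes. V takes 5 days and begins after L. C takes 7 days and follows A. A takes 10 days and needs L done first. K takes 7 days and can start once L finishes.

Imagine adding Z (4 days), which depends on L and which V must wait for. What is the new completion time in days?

28

Originally the project takes 28 days.
With Z inserted, V now waits for max(L, Z).
New critical path: L→A→C→U = 7+10+7+4 = 28 ⇒ 28 days.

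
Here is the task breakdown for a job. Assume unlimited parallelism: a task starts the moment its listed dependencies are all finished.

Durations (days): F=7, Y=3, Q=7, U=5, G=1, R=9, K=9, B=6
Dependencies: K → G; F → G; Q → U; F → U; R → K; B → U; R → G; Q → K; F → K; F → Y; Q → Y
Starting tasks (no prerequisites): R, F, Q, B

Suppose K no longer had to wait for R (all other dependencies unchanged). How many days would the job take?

With the dependency in place, R→K→G = 9+9+1 = 19 sets the finish at 19 days.
Without R→K, K's earliest start moves from 9 to 7.
After: F→K→G = 7+9+1 = 17 → 17 days.

17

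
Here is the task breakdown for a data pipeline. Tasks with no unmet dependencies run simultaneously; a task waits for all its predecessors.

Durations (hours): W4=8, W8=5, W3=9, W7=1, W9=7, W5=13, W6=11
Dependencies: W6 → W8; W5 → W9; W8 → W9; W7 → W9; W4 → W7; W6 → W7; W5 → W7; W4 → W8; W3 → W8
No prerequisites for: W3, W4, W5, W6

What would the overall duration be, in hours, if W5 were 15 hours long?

23

As given, the longest chain is W6→W8→W9 = 11+5+7 = 23, so the finish is 23 hours.
The longest path through W5 is only 21 hours, so W5 has float 2.
Now W5→W7→W9 = 15+1+7 = 23 is longest, so the finish becomes 23 hours.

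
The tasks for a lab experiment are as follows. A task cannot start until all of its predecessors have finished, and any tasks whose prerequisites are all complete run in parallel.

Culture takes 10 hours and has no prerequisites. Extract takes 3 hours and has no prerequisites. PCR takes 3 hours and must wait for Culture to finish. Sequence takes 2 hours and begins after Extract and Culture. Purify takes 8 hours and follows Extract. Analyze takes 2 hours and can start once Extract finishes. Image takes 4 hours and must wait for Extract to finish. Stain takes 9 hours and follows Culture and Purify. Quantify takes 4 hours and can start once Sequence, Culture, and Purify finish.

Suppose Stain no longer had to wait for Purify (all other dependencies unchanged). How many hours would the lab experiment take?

With the dependency in place, Extract→Purify→Stain = 3+8+9 = 20 sets the finish at 20 hours.
Without Purify→Stain, Stain's earliest start moves from 11 to 10.
New critical path: Culture→Stain = 10+9 = 19 ⇒ 19 hours.

19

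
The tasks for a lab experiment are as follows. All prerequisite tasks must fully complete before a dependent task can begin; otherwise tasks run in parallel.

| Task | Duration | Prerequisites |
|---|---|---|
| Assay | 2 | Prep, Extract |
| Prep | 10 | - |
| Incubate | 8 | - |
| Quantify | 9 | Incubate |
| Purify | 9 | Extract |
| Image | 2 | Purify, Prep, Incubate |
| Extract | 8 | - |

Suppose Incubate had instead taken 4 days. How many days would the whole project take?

19

Critical path before the change: Extract→Purify→Image = 8+9+2 = 19 giving 19 days.
Incubate is off the critical path — its longest chain is 17 days, giving 2 of slack.
The critical path is still Extract→Purify→Image; finish is now 19 days.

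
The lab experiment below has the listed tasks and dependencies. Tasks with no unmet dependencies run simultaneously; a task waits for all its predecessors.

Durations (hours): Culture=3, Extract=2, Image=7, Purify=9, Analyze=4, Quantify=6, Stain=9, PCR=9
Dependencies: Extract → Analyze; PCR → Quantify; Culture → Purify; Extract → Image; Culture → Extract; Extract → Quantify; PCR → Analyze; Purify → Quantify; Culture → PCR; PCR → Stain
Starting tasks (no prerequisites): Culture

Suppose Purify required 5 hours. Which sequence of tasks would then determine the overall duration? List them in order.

As given, the longest chain is Culture→PCR→Stain = 3+9+9 = 21, so the finish is 21 hours.
The longest path through Purify is only 18 hours, so Purify has float 3.
No other chain overtakes it, so the finish is 21 hours.

Culture, PCR, Stain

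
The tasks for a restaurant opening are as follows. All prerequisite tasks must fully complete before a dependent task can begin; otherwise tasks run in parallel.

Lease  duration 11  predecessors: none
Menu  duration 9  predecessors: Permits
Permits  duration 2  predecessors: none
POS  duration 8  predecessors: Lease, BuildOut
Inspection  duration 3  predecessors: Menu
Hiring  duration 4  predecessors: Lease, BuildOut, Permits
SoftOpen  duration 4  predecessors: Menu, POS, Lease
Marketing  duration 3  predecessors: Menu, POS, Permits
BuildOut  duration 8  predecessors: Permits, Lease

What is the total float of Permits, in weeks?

9

Lease→BuildOut→POS→SoftOpen = 11+8+8+4 = 31 sets the makespan at 31 weeks.
Longest path through Permits: 22 weeks (earliest finish 2, latest finish 11).
Slack of Permits = 9 − 0 = 9 weeks.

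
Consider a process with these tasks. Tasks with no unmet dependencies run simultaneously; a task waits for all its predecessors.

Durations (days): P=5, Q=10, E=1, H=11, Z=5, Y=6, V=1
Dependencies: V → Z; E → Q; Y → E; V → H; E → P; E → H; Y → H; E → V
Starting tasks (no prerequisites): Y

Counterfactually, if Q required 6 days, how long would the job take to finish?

19

Critical path before the change: Y→E→V→H = 6+1+1+11 = 19 giving 19 days.
Q has 2 days of float (longest path through it is 17).
No other chain overtakes it, so the finish is 19 days.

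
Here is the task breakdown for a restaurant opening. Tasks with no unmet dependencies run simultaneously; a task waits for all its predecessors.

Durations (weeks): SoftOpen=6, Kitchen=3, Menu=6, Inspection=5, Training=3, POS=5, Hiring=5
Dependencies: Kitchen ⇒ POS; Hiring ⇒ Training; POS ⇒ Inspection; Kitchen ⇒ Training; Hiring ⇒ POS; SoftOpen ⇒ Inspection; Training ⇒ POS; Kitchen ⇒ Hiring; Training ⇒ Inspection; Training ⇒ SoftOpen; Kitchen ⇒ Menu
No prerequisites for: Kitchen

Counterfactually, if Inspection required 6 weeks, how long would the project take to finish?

23

The binding path is Kitchen→Hiring→Training→SoftOpen→Inspection = 3+5+3+6+5 = 22; finish at 22 weeks.
Inspection is on the critical path; changing it to 6 makes that path 23 weeks.
That remains the longest chain; total 23 weeks.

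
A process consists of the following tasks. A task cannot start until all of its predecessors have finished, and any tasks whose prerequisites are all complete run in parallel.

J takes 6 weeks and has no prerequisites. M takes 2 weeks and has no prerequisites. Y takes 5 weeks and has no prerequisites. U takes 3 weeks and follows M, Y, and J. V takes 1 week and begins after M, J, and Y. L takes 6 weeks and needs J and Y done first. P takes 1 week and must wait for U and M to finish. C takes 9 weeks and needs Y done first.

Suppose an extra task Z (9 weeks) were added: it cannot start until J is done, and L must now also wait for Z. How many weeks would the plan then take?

21

Originally the plan takes 14 weeks.
With Z inserted, L now waits for max(J, Y, Z).
New critical path: J→Z→L = 6+9+6 = 21 ⇒ 21 weeks.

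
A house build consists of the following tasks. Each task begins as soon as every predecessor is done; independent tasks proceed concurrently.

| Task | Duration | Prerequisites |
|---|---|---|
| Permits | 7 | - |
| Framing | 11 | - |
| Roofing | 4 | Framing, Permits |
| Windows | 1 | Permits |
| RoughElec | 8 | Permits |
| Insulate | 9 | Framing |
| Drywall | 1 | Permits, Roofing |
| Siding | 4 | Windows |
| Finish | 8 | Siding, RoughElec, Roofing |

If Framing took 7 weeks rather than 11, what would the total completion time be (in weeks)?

Critical path before the change: Framing→Roofing→Finish = 11+4+8 = 23 giving 23 weeks.
Framing lies on that path, so at 7 weeks the path becomes 19 weeks.
New critical path: Permits→RoughElec→Finish = 7+8+8 = 23 ⇒ 23 weeks.

23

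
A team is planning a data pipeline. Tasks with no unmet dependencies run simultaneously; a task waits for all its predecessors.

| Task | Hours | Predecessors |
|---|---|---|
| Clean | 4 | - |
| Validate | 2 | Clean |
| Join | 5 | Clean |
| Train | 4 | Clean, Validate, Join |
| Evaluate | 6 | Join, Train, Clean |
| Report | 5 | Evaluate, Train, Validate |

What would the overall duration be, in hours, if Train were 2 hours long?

22

The binding path is Clean→Join→Train→Evaluate→Report = 4+5+4+6+5 = 24; finish at 24 hours.
Train lies on that path, so at 2 hours the path becomes 22 hours.
No other chain overtakes it, so the finish is 22 hours.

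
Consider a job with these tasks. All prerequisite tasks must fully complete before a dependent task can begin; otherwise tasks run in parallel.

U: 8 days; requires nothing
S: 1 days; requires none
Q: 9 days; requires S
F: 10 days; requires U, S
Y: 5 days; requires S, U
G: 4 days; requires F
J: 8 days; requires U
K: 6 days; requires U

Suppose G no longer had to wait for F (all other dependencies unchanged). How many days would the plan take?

Original critical path: U→F→G = 8+10+4 = 22 ⇒ 22 days.
Without F→G, G's earliest start moves from 18 to 0.
After: U→F = 8+10 = 18 → 18 days.

18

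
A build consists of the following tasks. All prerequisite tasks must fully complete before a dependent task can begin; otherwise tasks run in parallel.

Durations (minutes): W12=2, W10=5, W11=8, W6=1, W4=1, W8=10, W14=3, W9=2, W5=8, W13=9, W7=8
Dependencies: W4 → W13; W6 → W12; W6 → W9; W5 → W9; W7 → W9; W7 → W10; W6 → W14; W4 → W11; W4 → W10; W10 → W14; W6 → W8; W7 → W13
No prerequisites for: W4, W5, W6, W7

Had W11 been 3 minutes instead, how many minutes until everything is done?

As given, the longest chain is W7→W13 = 8+9 = 17, so the finish is 17 minutes.
W11 has 8 minutes of float (longest path through it is 9).
That remains the longest chain; total 17 minutes.

17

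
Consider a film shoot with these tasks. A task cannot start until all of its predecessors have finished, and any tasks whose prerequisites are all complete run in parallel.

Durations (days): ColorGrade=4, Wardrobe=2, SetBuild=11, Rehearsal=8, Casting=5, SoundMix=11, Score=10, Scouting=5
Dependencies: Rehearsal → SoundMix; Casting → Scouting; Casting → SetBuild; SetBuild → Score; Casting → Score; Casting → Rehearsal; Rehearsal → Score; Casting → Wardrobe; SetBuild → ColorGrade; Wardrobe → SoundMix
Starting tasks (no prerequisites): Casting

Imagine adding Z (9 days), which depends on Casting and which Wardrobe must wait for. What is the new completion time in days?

27

Originally the schedule takes 26 days.
With Z inserted, Wardrobe now waits for max(Casting, Z).
New critical path: Casting→Z→Wardrobe→SoundMix = 5+9+2+11 = 27 ⇒ 27 days.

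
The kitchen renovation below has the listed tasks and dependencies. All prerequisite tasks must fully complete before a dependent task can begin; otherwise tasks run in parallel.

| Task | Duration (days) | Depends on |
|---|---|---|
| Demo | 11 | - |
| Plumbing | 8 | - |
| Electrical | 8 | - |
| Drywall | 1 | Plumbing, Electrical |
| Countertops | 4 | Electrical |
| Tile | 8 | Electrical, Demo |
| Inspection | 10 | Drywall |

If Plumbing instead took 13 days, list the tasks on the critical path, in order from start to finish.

As given, the longest chain is Plumbing→Drywall→Inspection = 8+1+10 = 19, so the finish is 19 days.
Plumbing lies on that path, so at 13 days the path becomes 24 days.
That remains the longest chain; total 24 days.

Plumbing, Drywall, Inspection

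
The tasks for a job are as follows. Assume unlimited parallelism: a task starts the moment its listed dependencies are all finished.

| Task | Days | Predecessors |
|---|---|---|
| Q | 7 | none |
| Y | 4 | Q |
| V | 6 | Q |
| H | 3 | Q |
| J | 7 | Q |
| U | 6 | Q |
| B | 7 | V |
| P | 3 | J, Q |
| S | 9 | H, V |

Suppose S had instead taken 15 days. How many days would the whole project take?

28

Critical path before the change: Q→V→S = 7+6+9 = 22 giving 22 days.
Since S is critical, the +6 change carries straight to that chain (now 28 days).
No other chain overtakes it, so the finish is 28 days.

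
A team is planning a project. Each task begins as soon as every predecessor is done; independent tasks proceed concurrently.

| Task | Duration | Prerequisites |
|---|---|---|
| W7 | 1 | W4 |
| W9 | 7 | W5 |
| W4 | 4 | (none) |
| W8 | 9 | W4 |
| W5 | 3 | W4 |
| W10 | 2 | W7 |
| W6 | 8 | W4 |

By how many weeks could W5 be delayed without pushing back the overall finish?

Critical path: W4→W5→W9 = 4+3+7 = 14, so the finish is 14 weeks.
The longest chain containing W5 totals 14 weeks.
So W5 can slip 7 − 7 = 0 weeks.

0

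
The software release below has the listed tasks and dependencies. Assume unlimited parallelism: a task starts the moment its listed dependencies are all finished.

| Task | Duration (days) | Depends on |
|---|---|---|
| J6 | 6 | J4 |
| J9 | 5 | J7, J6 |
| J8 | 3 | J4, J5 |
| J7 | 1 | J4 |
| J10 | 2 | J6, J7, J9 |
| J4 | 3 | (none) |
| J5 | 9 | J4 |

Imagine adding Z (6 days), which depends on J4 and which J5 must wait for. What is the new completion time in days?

Originally the project takes 16 days.
With Z inserted, J5 now waits for max(J4, Z).
New critical path: J4→Z→J5→J8 = 3+6+9+3 = 21 ⇒ 21 days.

21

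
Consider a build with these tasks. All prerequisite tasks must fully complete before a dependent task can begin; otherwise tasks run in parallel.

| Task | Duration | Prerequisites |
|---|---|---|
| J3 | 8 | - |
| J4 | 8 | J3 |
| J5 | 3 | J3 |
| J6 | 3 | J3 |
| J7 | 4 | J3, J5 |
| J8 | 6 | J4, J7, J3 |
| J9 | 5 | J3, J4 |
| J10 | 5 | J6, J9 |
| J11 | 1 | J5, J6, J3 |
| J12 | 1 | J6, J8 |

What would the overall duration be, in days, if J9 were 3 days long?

24

As given, the longest chain is J3→J4→J9→J10 = 8+8+5+5 = 26, so the finish is 26 days.
J9 is on the critical path; changing it to 3 makes that path 24 days.
The critical path is still J3→J4→J9→J10; finish is now 24 days.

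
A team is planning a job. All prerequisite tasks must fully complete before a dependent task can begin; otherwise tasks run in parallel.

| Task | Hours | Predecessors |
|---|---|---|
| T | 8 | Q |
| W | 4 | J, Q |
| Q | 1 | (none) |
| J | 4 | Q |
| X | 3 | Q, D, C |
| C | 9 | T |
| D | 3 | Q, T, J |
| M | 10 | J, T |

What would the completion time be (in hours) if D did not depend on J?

Original critical path: Q→T→C→X = 1+8+9+3 = 21 ⇒ 21 hours.
Dropping J→D doesn't change D's earliest start (9); another predecessor still binds.
New critical path: Q→T→C→X = 1+8+9+3 = 21 ⇒ 21 hours.

21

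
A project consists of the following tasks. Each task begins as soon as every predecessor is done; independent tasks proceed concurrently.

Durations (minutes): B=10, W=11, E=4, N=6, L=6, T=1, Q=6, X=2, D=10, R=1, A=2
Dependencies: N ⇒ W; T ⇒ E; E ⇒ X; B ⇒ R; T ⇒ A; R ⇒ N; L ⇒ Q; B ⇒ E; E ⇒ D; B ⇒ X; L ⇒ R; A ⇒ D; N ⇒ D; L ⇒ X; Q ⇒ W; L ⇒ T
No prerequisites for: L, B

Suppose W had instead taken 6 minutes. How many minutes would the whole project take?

Baseline: B→R→N→W = 10+1+6+11 = 28 → 28 minutes.
W is on the critical path; changing it to 6 makes that path 23 minutes.
New critical path: B→R→N→D = 10+1+6+10 = 27 ⇒ 27 minutes.

27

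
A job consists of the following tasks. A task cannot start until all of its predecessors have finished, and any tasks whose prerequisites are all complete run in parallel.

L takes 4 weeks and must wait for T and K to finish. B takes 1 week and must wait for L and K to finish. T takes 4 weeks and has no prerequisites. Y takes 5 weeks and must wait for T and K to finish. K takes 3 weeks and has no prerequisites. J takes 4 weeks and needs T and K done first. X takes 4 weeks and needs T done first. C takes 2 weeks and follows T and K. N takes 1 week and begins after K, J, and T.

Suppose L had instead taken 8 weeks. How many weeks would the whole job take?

13

Baseline: T→L→B = 4+4+1 = 9 → 9 weeks.
L is on the critical path; changing it to 8 makes that path 13 weeks.
The critical path is still T→L→B; finish is now 13 weeks.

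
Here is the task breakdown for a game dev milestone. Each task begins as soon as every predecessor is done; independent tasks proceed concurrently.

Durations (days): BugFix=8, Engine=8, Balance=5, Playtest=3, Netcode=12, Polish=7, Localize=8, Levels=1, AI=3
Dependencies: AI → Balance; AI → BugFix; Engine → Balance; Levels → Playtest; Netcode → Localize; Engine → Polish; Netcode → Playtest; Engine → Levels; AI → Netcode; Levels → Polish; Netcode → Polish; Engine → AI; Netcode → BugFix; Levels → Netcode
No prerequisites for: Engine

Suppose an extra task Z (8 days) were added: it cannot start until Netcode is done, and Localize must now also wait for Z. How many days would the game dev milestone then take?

Originally the game dev milestone takes 31 days.
With Z inserted, Localize now waits for max(Netcode, Z).
New critical path: Engine→AI→Netcode→Z→Localize = 8+3+12+8+8 = 39 ⇒ 39 days.

39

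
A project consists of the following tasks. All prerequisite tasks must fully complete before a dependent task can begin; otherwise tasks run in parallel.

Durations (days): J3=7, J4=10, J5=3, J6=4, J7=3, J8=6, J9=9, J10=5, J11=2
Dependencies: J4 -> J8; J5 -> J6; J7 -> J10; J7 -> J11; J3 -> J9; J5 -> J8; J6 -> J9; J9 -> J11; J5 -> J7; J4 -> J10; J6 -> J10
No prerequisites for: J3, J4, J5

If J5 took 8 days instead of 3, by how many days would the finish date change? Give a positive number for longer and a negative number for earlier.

5

Actual critical path: J5→J6→J9→J11 = 3+4+9+2 = 18 ⇒ 18 days.
J5 lies on that path, so at 8 days the path becomes 23 days.
That remains the longest chain; total 23 days.
Change in finish: 23 − 18 = +5 days.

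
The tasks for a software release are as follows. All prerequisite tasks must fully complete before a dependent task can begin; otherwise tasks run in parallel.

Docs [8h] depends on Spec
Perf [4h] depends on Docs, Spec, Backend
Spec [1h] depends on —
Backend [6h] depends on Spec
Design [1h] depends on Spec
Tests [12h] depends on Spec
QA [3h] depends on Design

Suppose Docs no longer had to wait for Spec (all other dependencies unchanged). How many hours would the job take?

13

Before: longest chain Spec→Tests = 1+12 = 13, finish 13.
Without Spec→Docs, Docs's earliest start moves from 1 to 0.
The longest chain is now Spec→Tests = 1+12 = 13, so the job takes 13 hours.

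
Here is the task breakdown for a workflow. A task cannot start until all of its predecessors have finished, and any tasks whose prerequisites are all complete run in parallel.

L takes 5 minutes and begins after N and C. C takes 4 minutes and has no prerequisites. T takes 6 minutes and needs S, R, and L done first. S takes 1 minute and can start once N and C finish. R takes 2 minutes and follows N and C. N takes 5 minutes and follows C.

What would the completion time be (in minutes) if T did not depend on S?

Before: longest chain C→N→L→T = 4+5+5+6 = 20, finish 20.
Dropping S→T doesn't change T's earliest start (14); another predecessor still binds.
The longest chain is now C→N→L→T = 4+5+5+6 = 20, so the schedule takes 20 minutes.

20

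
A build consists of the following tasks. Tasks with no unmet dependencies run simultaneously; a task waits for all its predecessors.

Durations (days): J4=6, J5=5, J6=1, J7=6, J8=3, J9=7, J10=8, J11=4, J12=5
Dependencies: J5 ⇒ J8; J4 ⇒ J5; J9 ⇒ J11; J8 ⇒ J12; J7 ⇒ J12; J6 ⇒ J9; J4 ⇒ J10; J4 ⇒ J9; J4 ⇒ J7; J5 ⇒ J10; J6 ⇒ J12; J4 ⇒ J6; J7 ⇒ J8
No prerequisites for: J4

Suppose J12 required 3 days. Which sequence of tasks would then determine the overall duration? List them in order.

Baseline: J4→J7→J8→J12 = 6+6+3+5 = 20 → 20 days.
J12 lies on that path, so at 3 days the path becomes 18 days.
Now J4→J5→J10 = 6+5+8 = 19 is longest, so the finish becomes 19 days.

J4, J5, J10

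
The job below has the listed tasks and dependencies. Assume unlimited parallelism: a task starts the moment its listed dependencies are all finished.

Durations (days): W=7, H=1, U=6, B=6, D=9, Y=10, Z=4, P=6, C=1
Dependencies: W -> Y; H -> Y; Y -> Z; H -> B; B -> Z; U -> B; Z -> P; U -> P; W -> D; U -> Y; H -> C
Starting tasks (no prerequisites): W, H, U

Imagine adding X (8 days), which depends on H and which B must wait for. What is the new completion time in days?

27

Originally the job takes 27 days.
With X inserted, B now waits for max(U, H, X).
New critical path: W→Y→Z→P = 7+10+4+6 = 27 ⇒ 27 days.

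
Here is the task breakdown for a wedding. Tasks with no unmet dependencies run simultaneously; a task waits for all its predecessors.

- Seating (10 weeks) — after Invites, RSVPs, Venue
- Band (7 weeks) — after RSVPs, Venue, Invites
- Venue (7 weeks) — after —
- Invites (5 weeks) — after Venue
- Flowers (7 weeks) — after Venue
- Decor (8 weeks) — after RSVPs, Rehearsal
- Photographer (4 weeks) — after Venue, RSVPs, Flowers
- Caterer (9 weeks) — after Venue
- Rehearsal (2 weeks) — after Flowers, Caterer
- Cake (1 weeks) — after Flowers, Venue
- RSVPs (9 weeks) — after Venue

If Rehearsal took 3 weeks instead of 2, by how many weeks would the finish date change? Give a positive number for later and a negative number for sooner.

Baseline: Venue→Caterer→Rehearsal→Decor = 7+9+2+8 = 26 → 26 weeks.
Since Rehearsal is critical, the +1 change carries straight to that chain (now 27 weeks).
The critical path is still Venue→Caterer→Rehearsal→Decor; finish is now 27 weeks.
Change in finish: 27 − 26 = +1 weeks.

1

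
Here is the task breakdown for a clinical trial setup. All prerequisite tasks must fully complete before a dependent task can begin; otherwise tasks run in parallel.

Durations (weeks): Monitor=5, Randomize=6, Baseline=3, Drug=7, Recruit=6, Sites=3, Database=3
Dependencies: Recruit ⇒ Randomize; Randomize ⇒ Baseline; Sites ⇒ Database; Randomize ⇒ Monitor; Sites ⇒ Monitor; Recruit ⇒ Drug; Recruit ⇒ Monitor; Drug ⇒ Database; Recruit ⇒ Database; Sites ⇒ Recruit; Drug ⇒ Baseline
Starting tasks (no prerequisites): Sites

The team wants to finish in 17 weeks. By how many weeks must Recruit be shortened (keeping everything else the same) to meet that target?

3

Current finish: 20 weeks; target: 17.
Recruit is on every critical path, so each week cut from Recruit cuts the finish by one (this holds down to a finish of 15).
Need 20 − 17 = 3 weeks off Recruit → Recruit becomes 3 weeks, finish becomes 17.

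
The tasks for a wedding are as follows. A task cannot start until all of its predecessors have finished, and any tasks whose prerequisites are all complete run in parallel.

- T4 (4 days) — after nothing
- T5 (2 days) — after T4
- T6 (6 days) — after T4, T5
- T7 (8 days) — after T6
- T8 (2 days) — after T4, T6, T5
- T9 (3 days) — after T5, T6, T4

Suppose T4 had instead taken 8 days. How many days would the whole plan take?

Baseline: T4→T5→T6→T7 = 4+2+6+8 = 20 → 20 days.
Since T4 is critical, the +4 change carries straight to that chain (now 24 days).
The critical path is still T4→T5→T6→T7; finish is now 24 days.

24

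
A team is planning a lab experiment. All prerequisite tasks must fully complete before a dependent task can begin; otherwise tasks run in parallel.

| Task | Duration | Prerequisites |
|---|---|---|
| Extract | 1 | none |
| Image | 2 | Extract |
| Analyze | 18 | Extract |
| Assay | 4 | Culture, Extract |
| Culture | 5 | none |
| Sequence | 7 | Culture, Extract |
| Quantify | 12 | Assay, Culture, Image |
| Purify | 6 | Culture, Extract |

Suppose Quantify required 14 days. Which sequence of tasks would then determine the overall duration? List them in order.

Culture, Assay, Quantify

As given, the longest chain is Culture→Assay→Quantify = 5+4+12 = 21, so the finish is 21 days.
Since Quantify is critical, the +2 change carries straight to that chain (now 23 days).
No other chain overtakes it, so the finish is 23 days.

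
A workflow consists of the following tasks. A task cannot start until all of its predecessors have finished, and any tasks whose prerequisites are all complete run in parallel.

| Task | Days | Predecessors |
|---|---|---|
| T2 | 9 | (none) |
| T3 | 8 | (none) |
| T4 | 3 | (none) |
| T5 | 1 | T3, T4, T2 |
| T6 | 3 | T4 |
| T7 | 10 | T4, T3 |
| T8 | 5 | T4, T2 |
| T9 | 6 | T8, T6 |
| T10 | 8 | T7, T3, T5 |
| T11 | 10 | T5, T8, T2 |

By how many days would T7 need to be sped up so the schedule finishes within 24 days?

Current finish: 26 days; target: 24.
T7 is on every critical path, so each day cut from T7 cuts the finish by one (this holds down to a finish of 24).
Need 26 − 24 = 2 days off T7 → T7 becomes 8 days, finish becomes 24.

2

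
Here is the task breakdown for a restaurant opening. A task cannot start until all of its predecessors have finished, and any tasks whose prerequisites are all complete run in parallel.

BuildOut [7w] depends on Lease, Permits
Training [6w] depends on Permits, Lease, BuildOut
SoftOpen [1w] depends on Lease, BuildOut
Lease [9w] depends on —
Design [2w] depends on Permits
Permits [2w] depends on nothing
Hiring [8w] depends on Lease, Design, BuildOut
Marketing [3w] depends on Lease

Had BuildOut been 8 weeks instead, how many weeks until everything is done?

The binding path is Lease→BuildOut→Hiring = 9+7+8 = 24; finish at 24 weeks.
Since BuildOut is critical, the +1 change carries straight to that chain (now 25 weeks).
The critical path is still Lease→BuildOut→Hiring; finish is now 25 weeks.

25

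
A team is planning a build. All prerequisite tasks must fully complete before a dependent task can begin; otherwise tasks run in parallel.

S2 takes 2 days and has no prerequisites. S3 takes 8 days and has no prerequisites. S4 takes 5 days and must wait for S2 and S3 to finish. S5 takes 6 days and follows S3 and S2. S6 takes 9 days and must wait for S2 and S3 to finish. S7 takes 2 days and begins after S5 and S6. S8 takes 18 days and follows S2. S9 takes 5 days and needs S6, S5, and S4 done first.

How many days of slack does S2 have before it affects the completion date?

Critical path: S3→S6→S9 = 8+9+5 = 22, so the finish is 22 days.
S2 finishes as early as 2 and must finish by 4.
So S2 can slip 4 − 2 = 2 days.

2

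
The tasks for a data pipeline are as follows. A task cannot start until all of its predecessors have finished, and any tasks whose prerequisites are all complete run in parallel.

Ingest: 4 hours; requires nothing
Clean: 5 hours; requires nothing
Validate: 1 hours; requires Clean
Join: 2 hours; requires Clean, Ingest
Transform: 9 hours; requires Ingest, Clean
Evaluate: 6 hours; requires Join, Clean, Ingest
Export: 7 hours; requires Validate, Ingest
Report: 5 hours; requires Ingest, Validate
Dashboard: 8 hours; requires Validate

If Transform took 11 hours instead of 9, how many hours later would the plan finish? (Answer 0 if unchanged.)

The binding path is Clean→Transform = 5+9 = 14; finish at 14 hours.
Transform is on the critical path; changing it to 11 makes that path 16 hours.
The critical path is still Clean→Transform; finish is now 16 hours.
Change in finish: 16 − 14 = +2 hours.

2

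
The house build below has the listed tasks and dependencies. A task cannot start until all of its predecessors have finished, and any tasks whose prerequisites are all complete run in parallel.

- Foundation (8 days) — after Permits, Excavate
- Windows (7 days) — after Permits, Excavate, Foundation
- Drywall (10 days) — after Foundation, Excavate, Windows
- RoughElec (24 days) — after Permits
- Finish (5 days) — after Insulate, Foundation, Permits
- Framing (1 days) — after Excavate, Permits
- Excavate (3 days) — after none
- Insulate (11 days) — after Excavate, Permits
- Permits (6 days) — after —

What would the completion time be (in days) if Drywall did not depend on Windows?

With the dependency in place, Permits→Foundation→Windows→Drywall = 6+8+7+10 = 31 sets the finish at 31 days.
Without Windows→Drywall, Drywall's earliest start moves from 21 to 14.
After: Permits→RoughElec = 6+24 = 30 → 30 days.

30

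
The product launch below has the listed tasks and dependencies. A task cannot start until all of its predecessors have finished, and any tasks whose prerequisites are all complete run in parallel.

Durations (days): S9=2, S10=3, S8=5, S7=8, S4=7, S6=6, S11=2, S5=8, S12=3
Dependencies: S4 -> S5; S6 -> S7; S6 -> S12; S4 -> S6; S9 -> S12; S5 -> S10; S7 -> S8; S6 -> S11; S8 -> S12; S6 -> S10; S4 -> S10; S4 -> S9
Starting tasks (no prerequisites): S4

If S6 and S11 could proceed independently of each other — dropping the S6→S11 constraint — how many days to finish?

29

Original critical path: S4→S6→S7→S8→S12 = 7+6+8+5+3 = 29 ⇒ 29 days.
Without S6→S11, S11's earliest start moves from 13 to 0.
The longest chain is now S4→S6→S7→S8→S12 = 7+6+8+5+3 = 29, so the schedule takes 29 days.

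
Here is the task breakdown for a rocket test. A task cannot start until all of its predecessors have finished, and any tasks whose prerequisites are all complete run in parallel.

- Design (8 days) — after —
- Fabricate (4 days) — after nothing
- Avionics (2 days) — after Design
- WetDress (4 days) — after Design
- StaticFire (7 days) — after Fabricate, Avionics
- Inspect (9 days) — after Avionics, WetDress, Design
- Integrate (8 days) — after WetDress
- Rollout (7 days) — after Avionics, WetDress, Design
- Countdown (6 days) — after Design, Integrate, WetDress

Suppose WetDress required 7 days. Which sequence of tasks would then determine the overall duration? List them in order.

Design, WetDress, Integrate, Countdown

Actual critical path: Design→WetDress→Integrate→Countdown = 8+4+8+6 = 26 ⇒ 26 days.
WetDress lies on that path, so at 7 days the path becomes 29 days.
No other chain overtakes it, so the finish is 29 days.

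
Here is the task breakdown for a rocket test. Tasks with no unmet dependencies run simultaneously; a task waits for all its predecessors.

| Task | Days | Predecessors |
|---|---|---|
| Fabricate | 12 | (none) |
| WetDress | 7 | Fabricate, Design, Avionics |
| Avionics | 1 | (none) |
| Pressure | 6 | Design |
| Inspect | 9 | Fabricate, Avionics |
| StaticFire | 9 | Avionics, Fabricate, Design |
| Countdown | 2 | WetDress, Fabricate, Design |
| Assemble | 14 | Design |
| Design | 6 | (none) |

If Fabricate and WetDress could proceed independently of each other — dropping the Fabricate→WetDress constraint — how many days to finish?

21

With the dependency in place, Fabricate→WetDress→Countdown = 12+7+2 = 21 sets the finish at 21 days.
Without Fabricate→WetDress, WetDress's earliest start moves from 12 to 6.
After: Fabricate→StaticFire = 12+9 = 21 → 21 days.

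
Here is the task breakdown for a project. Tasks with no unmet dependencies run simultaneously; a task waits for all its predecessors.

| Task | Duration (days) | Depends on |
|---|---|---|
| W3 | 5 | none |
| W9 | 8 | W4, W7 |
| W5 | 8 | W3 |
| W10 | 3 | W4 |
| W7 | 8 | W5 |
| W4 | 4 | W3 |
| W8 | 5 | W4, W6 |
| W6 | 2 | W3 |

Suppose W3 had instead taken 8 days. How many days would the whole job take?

As given, the longest chain is W3→W5→W7→W9 = 5+8+8+8 = 29, so the finish is 29 days.
Since W3 is critical, the +3 change carries straight to that chain (now 32 days).
The critical path is still W3→W5→W7→W9; finish is now 32 days.

32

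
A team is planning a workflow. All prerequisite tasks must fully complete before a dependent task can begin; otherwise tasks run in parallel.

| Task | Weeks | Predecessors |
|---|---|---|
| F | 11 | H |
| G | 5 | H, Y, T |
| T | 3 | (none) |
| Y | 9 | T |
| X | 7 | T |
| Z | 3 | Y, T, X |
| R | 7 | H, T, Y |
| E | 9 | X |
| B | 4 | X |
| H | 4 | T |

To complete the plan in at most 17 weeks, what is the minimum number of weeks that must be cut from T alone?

Current finish: 19 weeks; target: 17.
T is on every critical path, so each week cut from T cuts the finish by one (this holds down to a finish of 17).
Need 19 − 17 = 2 weeks off T → T becomes 1 week, finish becomes 17.

2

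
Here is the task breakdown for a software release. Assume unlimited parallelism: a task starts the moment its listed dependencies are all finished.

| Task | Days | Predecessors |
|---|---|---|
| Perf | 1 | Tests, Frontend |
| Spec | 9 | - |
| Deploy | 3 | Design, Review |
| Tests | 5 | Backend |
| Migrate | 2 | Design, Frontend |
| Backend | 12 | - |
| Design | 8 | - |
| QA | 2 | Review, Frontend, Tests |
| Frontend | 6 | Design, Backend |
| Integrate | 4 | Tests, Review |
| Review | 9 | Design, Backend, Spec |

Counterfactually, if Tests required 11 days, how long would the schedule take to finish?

27

Baseline: Backend→Review→Integrate = 12+9+4 = 25 → 25 days.
Tests is off the critical path — its longest chain is 21 days, giving 4 of slack.
New critical path: Backend→Tests→Integrate = 12+11+4 = 27 ⇒ 27 days.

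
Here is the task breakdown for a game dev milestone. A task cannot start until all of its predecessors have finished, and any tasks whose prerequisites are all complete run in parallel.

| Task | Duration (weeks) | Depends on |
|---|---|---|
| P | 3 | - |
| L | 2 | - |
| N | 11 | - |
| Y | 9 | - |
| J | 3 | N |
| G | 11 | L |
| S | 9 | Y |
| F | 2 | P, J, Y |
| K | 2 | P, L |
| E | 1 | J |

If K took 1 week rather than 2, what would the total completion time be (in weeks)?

18

The binding path is Y→S = 9+9 = 18; finish at 18 weeks.
K is off the critical path — its longest chain is 5 weeks, giving 13 of slack.
The critical path is still Y→S; finish is now 18 weeks.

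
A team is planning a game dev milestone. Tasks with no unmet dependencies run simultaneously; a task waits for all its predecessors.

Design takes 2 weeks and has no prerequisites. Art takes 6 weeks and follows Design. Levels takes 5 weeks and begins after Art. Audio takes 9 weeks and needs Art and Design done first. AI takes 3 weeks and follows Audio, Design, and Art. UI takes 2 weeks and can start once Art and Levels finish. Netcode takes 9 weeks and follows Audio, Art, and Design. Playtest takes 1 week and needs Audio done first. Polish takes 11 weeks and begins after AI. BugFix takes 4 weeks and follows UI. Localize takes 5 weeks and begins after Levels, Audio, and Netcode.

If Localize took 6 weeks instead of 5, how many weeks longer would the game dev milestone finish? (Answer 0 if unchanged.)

1

Critical path before the change: Design→Art→Audio→Netcode→Localize = 2+6+9+9+5 = 31 giving 31 weeks.
Localize is on the critical path; changing it to 6 makes that path 32 weeks.
No other chain overtakes it, so the finish is 32 weeks.
Change in finish: 32 − 31 = +1 weeks.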